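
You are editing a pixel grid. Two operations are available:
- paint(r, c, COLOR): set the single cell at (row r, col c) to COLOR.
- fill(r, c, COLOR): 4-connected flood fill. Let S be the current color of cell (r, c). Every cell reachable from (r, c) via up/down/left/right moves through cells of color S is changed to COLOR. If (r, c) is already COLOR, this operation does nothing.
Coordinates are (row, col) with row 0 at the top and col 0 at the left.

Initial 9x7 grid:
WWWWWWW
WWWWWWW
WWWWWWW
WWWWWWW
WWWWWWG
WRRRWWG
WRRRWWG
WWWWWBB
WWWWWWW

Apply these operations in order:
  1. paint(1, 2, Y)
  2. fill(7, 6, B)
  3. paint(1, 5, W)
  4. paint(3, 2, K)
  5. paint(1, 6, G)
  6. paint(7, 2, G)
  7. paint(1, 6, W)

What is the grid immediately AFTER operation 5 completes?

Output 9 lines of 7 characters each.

After op 1 paint(1,2,Y):
WWWWWWW
WWYWWWW
WWWWWWW
WWWWWWW
WWWWWWG
WRRRWWG
WRRRWWG
WWWWWBB
WWWWWWW
After op 2 fill(7,6,B) [0 cells changed]:
WWWWWWW
WWYWWWW
WWWWWWW
WWWWWWW
WWWWWWG
WRRRWWG
WRRRWWG
WWWWWBB
WWWWWWW
After op 3 paint(1,5,W):
WWWWWWW
WWYWWWW
WWWWWWW
WWWWWWW
WWWWWWG
WRRRWWG
WRRRWWG
WWWWWBB
WWWWWWW
After op 4 paint(3,2,K):
WWWWWWW
WWYWWWW
WWWWWWW
WWKWWWW
WWWWWWG
WRRRWWG
WRRRWWG
WWWWWBB
WWWWWWW
After op 5 paint(1,6,G):
WWWWWWW
WWYWWWG
WWWWWWW
WWKWWWW
WWWWWWG
WRRRWWG
WRRRWWG
WWWWWBB
WWWWWWW

Answer: WWWWWWW
WWYWWWG
WWWWWWW
WWKWWWW
WWWWWWG
WRRRWWG
WRRRWWG
WWWWWBB
WWWWWWW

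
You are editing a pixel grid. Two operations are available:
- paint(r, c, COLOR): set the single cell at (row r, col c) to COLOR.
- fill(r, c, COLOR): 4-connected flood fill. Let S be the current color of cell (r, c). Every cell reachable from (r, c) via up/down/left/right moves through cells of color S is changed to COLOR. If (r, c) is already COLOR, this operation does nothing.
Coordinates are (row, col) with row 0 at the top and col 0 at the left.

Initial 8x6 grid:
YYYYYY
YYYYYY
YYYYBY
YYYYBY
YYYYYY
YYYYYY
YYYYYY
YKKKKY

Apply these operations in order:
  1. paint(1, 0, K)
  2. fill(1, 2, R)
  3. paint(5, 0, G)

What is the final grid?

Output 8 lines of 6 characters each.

After op 1 paint(1,0,K):
YYYYYY
KYYYYY
YYYYBY
YYYYBY
YYYYYY
YYYYYY
YYYYYY
YKKKKY
After op 2 fill(1,2,R) [41 cells changed]:
RRRRRR
KRRRRR
RRRRBR
RRRRBR
RRRRRR
RRRRRR
RRRRRR
RKKKKR
After op 3 paint(5,0,G):
RRRRRR
KRRRRR
RRRRBR
RRRRBR
RRRRRR
GRRRRR
RRRRRR
RKKKKR

Answer: RRRRRR
KRRRRR
RRRRBR
RRRRBR
RRRRRR
GRRRRR
RRRRRR
RKKKKR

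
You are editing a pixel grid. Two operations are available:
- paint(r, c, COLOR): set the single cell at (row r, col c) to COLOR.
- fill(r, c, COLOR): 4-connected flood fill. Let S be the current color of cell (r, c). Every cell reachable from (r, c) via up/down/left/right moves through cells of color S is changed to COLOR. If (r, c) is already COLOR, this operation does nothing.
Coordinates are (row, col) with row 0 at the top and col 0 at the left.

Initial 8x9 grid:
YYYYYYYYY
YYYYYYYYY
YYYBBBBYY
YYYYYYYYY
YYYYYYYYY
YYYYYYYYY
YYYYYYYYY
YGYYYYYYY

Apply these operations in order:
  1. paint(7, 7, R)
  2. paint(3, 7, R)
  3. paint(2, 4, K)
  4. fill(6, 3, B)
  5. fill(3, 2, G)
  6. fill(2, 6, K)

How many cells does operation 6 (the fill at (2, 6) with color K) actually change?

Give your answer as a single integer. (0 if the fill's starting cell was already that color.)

Answer: 69

Derivation:
After op 1 paint(7,7,R):
YYYYYYYYY
YYYYYYYYY
YYYBBBBYY
YYYYYYYYY
YYYYYYYYY
YYYYYYYYY
YYYYYYYYY
YGYYYYYRY
After op 2 paint(3,7,R):
YYYYYYYYY
YYYYYYYYY
YYYBBBBYY
YYYYYYYRY
YYYYYYYYY
YYYYYYYYY
YYYYYYYYY
YGYYYYYRY
After op 3 paint(2,4,K):
YYYYYYYYY
YYYYYYYYY
YYYBKBBYY
YYYYYYYRY
YYYYYYYYY
YYYYYYYYY
YYYYYYYYY
YGYYYYYRY
After op 4 fill(6,3,B) [65 cells changed]:
BBBBBBBBB
BBBBBBBBB
BBBBKBBBB
BBBBBBBRB
BBBBBBBBB
BBBBBBBBB
BBBBBBBBB
BGBBBBBRB
After op 5 fill(3,2,G) [68 cells changed]:
GGGGGGGGG
GGGGGGGGG
GGGGKGGGG
GGGGGGGRG
GGGGGGGGG
GGGGGGGGG
GGGGGGGGG
GGGGGGGRG
After op 6 fill(2,6,K) [69 cells changed]:
KKKKKKKKK
KKKKKKKKK
KKKKKKKKK
KKKKKKKRK
KKKKKKKKK
KKKKKKKKK
KKKKKKKKK
KKKKKKKRK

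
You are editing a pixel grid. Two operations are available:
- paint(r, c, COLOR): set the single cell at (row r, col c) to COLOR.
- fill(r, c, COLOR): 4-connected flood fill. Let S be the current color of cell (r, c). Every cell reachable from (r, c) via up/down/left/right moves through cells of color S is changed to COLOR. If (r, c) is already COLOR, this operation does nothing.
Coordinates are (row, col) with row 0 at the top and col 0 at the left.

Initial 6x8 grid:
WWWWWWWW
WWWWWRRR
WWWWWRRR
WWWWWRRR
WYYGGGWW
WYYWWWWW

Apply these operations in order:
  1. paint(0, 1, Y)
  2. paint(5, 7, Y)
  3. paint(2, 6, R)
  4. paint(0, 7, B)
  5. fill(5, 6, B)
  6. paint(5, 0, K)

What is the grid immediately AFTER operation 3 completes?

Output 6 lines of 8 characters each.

After op 1 paint(0,1,Y):
WYWWWWWW
WWWWWRRR
WWWWWRRR
WWWWWRRR
WYYGGGWW
WYYWWWWW
After op 2 paint(5,7,Y):
WYWWWWWW
WWWWWRRR
WWWWWRRR
WWWWWRRR
WYYGGGWW
WYYWWWWY
After op 3 paint(2,6,R):
WYWWWWWW
WWWWWRRR
WWWWWRRR
WWWWWRRR
WYYGGGWW
WYYWWWWY

Answer: WYWWWWWW
WWWWWRRR
WWWWWRRR
WWWWWRRR
WYYGGGWW
WYYWWWWY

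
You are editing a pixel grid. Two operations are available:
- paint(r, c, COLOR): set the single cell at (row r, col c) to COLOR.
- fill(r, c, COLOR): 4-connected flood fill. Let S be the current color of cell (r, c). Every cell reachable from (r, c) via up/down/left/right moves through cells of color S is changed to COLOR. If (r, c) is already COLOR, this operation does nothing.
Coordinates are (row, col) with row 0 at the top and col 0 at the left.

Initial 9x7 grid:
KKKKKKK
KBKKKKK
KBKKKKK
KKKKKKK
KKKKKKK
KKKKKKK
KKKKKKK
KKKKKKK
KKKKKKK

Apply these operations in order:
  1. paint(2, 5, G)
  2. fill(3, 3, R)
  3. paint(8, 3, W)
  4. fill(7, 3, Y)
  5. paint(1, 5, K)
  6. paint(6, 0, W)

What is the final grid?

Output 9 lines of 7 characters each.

Answer: YYYYYYY
YBYYYKY
YBYYYGY
YYYYYYY
YYYYYYY
YYYYYYY
WYYYYYY
YYYYYYY
YYYWYYY

Derivation:
After op 1 paint(2,5,G):
KKKKKKK
KBKKKKK
KBKKKGK
KKKKKKK
KKKKKKK
KKKKKKK
KKKKKKK
KKKKKKK
KKKKKKK
After op 2 fill(3,3,R) [60 cells changed]:
RRRRRRR
RBRRRRR
RBRRRGR
RRRRRRR
RRRRRRR
RRRRRRR
RRRRRRR
RRRRRRR
RRRRRRR
After op 3 paint(8,3,W):
RRRRRRR
RBRRRRR
RBRRRGR
RRRRRRR
RRRRRRR
RRRRRRR
RRRRRRR
RRRRRRR
RRRWRRR
After op 4 fill(7,3,Y) [59 cells changed]:
YYYYYYY
YBYYYYY
YBYYYGY
YYYYYYY
YYYYYYY
YYYYYYY
YYYYYYY
YYYYYYY
YYYWYYY
After op 5 paint(1,5,K):
YYYYYYY
YBYYYKY
YBYYYGY
YYYYYYY
YYYYYYY
YYYYYYY
YYYYYYY
YYYYYYY
YYYWYYY
After op 6 paint(6,0,W):
YYYYYYY
YBYYYKY
YBYYYGY
YYYYYYY
YYYYYYY
YYYYYYY
WYYYYYY
YYYYYYY
YYYWYYY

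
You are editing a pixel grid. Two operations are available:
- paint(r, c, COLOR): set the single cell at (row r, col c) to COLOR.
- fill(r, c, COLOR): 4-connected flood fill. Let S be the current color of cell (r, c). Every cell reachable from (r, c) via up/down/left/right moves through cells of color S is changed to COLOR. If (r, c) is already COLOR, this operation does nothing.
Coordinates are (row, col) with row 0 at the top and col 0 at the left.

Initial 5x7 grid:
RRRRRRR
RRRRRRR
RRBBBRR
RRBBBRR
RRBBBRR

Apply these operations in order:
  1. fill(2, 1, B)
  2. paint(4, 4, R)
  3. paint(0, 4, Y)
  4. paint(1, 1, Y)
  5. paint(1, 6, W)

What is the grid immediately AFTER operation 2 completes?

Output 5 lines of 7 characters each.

After op 1 fill(2,1,B) [26 cells changed]:
BBBBBBB
BBBBBBB
BBBBBBB
BBBBBBB
BBBBBBB
After op 2 paint(4,4,R):
BBBBBBB
BBBBBBB
BBBBBBB
BBBBBBB
BBBBRBB

Answer: BBBBBBB
BBBBBBB
BBBBBBB
BBBBBBB
BBBBRBB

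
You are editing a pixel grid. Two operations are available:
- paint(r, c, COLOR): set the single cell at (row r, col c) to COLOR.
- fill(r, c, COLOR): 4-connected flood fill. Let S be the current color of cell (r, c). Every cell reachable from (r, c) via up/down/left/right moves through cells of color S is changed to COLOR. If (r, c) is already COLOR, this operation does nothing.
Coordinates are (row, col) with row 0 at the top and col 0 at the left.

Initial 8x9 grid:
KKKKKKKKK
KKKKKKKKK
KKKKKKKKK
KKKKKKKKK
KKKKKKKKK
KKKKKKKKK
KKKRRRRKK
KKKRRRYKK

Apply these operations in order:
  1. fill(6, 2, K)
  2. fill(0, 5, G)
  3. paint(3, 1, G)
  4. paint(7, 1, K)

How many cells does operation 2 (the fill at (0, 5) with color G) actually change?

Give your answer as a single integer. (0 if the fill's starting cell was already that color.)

After op 1 fill(6,2,K) [0 cells changed]:
KKKKKKKKK
KKKKKKKKK
KKKKKKKKK
KKKKKKKKK
KKKKKKKKK
KKKKKKKKK
KKKRRRRKK
KKKRRRYKK
After op 2 fill(0,5,G) [64 cells changed]:
GGGGGGGGG
GGGGGGGGG
GGGGGGGGG
GGGGGGGGG
GGGGGGGGG
GGGGGGGGG
GGGRRRRGG
GGGRRRYGG

Answer: 64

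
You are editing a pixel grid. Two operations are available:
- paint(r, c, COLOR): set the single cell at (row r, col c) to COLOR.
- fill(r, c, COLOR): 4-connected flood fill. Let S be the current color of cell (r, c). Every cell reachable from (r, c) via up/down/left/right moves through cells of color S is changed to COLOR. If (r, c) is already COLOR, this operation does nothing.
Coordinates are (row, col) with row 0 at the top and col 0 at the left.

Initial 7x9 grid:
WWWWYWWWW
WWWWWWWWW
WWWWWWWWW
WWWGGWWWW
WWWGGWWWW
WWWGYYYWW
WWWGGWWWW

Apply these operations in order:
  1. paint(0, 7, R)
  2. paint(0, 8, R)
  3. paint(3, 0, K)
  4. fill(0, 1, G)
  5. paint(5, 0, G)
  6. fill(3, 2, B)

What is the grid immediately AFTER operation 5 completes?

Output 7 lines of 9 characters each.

After op 1 paint(0,7,R):
WWWWYWWRW
WWWWWWWWW
WWWWWWWWW
WWWGGWWWW
WWWGGWWWW
WWWGYYYWW
WWWGGWWWW
After op 2 paint(0,8,R):
WWWWYWWRR
WWWWWWWWW
WWWWWWWWW
WWWGGWWWW
WWWGGWWWW
WWWGYYYWW
WWWGGWWWW
After op 3 paint(3,0,K):
WWWWYWWRR
WWWWWWWWW
WWWWWWWWW
KWWGGWWWW
WWWGGWWWW
WWWGYYYWW
WWWGGWWWW
After op 4 fill(0,1,G) [49 cells changed]:
GGGGYGGRR
GGGGGGGGG
GGGGGGGGG
KGGGGGGGG
GGGGGGGGG
GGGGYYYGG
GGGGGGGGG
After op 5 paint(5,0,G):
GGGGYGGRR
GGGGGGGGG
GGGGGGGGG
KGGGGGGGG
GGGGGGGGG
GGGGYYYGG
GGGGGGGGG

Answer: GGGGYGGRR
GGGGGGGGG
GGGGGGGGG
KGGGGGGGG
GGGGGGGGG
GGGGYYYGG
GGGGGGGGG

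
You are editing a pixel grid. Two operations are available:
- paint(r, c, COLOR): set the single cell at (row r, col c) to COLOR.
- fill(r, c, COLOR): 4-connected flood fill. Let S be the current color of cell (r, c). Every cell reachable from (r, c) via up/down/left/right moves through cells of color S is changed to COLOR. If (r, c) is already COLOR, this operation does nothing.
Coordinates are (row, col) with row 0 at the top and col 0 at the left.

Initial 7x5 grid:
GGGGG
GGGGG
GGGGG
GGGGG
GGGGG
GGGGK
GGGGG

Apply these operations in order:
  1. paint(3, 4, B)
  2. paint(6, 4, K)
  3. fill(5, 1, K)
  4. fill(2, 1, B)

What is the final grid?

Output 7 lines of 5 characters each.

Answer: BBBBB
BBBBB
BBBBB
BBBBB
BBBBB
BBBBB
BBBBB

Derivation:
After op 1 paint(3,4,B):
GGGGG
GGGGG
GGGGG
GGGGB
GGGGG
GGGGK
GGGGG
After op 2 paint(6,4,K):
GGGGG
GGGGG
GGGGG
GGGGB
GGGGG
GGGGK
GGGGK
After op 3 fill(5,1,K) [32 cells changed]:
KKKKK
KKKKK
KKKKK
KKKKB
KKKKK
KKKKK
KKKKK
After op 4 fill(2,1,B) [34 cells changed]:
BBBBB
BBBBB
BBBBB
BBBBB
BBBBB
BBBBB
BBBBB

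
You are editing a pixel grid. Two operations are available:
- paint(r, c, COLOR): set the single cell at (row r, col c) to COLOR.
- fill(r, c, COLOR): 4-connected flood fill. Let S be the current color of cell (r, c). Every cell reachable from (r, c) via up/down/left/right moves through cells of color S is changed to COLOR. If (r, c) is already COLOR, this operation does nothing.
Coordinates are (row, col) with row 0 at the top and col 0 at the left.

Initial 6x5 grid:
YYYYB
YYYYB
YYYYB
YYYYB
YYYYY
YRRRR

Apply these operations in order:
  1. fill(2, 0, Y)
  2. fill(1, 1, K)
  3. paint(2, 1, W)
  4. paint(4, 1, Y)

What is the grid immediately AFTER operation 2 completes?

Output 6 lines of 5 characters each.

After op 1 fill(2,0,Y) [0 cells changed]:
YYYYB
YYYYB
YYYYB
YYYYB
YYYYY
YRRRR
After op 2 fill(1,1,K) [22 cells changed]:
KKKKB
KKKKB
KKKKB
KKKKB
KKKKK
KRRRR

Answer: KKKKB
KKKKB
KKKKB
KKKKB
KKKKK
KRRRR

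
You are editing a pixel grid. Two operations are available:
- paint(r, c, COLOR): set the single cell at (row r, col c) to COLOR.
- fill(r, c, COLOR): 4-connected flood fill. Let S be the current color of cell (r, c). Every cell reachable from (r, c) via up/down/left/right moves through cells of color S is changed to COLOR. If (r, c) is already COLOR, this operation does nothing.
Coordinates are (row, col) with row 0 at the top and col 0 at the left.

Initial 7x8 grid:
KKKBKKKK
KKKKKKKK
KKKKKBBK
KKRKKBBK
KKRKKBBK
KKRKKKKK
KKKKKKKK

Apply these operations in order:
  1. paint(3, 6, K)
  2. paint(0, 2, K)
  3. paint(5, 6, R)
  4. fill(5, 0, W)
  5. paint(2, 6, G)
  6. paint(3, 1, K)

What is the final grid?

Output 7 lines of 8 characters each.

Answer: WWWBWWWW
WWWWWWWW
WWWWWBGW
WKRWWBWW
WWRWWBBW
WWRWWWRW
WWWWWWWW

Derivation:
After op 1 paint(3,6,K):
KKKBKKKK
KKKKKKKK
KKKKKBBK
KKRKKBKK
KKRKKBBK
KKRKKKKK
KKKKKKKK
After op 2 paint(0,2,K):
KKKBKKKK
KKKKKKKK
KKKKKBBK
KKRKKBKK
KKRKKBBK
KKRKKKKK
KKKKKKKK
After op 3 paint(5,6,R):
KKKBKKKK
KKKKKKKK
KKKKKBBK
KKRKKBKK
KKRKKBBK
KKRKKKRK
KKKKKKKK
After op 4 fill(5,0,W) [46 cells changed]:
WWWBWWWW
WWWWWWWW
WWWWWBBW
WWRWWBWW
WWRWWBBW
WWRWWWRW
WWWWWWWW
After op 5 paint(2,6,G):
WWWBWWWW
WWWWWWWW
WWWWWBGW
WWRWWBWW
WWRWWBBW
WWRWWWRW
WWWWWWWW
After op 6 paint(3,1,K):
WWWBWWWW
WWWWWWWW
WWWWWBGW
WKRWWBWW
WWRWWBBW
WWRWWWRW
WWWWWWWW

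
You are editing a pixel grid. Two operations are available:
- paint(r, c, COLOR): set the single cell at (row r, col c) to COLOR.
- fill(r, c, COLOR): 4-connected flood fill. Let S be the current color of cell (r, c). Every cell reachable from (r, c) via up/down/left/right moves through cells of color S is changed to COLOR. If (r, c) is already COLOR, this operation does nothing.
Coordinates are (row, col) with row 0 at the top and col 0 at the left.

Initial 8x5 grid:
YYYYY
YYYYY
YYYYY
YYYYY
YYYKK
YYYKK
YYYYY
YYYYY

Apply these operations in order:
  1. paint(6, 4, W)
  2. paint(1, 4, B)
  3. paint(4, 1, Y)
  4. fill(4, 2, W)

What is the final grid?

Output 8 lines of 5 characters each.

Answer: WWWWW
WWWWB
WWWWW
WWWWW
WWWKK
WWWKK
WWWWW
WWWWW

Derivation:
After op 1 paint(6,4,W):
YYYYY
YYYYY
YYYYY
YYYYY
YYYKK
YYYKK
YYYYW
YYYYY
After op 2 paint(1,4,B):
YYYYY
YYYYB
YYYYY
YYYYY
YYYKK
YYYKK
YYYYW
YYYYY
After op 3 paint(4,1,Y):
YYYYY
YYYYB
YYYYY
YYYYY
YYYKK
YYYKK
YYYYW
YYYYY
After op 4 fill(4,2,W) [34 cells changed]:
WWWWW
WWWWB
WWWWW
WWWWW
WWWKK
WWWKK
WWWWW
WWWWW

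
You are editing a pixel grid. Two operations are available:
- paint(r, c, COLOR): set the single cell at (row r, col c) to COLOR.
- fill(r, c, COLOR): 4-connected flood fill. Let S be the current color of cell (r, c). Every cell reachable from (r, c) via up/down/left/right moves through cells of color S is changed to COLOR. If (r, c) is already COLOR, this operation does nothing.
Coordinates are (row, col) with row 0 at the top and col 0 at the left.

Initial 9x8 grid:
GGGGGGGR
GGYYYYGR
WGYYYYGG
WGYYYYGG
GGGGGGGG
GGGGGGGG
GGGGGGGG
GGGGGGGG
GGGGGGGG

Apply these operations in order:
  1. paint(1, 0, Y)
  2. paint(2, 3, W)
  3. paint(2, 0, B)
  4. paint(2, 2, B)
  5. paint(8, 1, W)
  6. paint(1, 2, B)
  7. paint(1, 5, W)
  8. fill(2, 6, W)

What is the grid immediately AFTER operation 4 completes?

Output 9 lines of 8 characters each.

Answer: GGGGGGGR
YGYYYYGR
BGBWYYGG
WGYYYYGG
GGGGGGGG
GGGGGGGG
GGGGGGGG
GGGGGGGG
GGGGGGGG

Derivation:
After op 1 paint(1,0,Y):
GGGGGGGR
YGYYYYGR
WGYYYYGG
WGYYYYGG
GGGGGGGG
GGGGGGGG
GGGGGGGG
GGGGGGGG
GGGGGGGG
After op 2 paint(2,3,W):
GGGGGGGR
YGYYYYGR
WGYWYYGG
WGYYYYGG
GGGGGGGG
GGGGGGGG
GGGGGGGG
GGGGGGGG
GGGGGGGG
After op 3 paint(2,0,B):
GGGGGGGR
YGYYYYGR
BGYWYYGG
WGYYYYGG
GGGGGGGG
GGGGGGGG
GGGGGGGG
GGGGGGGG
GGGGGGGG
After op 4 paint(2,2,B):
GGGGGGGR
YGYYYYGR
BGBWYYGG
WGYYYYGG
GGGGGGGG
GGGGGGGG
GGGGGGGG
GGGGGGGG
GGGGGGGG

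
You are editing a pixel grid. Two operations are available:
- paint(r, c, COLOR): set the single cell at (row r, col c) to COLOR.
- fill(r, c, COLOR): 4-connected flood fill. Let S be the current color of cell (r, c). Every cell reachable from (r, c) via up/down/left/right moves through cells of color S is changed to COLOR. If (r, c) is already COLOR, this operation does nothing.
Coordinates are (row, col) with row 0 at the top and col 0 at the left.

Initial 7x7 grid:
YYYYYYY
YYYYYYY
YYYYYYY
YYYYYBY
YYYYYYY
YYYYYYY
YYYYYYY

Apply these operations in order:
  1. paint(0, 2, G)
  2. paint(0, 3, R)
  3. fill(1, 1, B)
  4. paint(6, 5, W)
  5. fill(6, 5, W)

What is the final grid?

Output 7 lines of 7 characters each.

After op 1 paint(0,2,G):
YYGYYYY
YYYYYYY
YYYYYYY
YYYYYBY
YYYYYYY
YYYYYYY
YYYYYYY
After op 2 paint(0,3,R):
YYGRYYY
YYYYYYY
YYYYYYY
YYYYYBY
YYYYYYY
YYYYYYY
YYYYYYY
After op 3 fill(1,1,B) [46 cells changed]:
BBGRBBB
BBBBBBB
BBBBBBB
BBBBBBB
BBBBBBB
BBBBBBB
BBBBBBB
After op 4 paint(6,5,W):
BBGRBBB
BBBBBBB
BBBBBBB
BBBBBBB
BBBBBBB
BBBBBBB
BBBBBWB
After op 5 fill(6,5,W) [0 cells changed]:
BBGRBBB
BBBBBBB
BBBBBBB
BBBBBBB
BBBBBBB
BBBBBBB
BBBBBWB

Answer: BBGRBBB
BBBBBBB
BBBBBBB
BBBBBBB
BBBBBBB
BBBBBBB
BBBBBWB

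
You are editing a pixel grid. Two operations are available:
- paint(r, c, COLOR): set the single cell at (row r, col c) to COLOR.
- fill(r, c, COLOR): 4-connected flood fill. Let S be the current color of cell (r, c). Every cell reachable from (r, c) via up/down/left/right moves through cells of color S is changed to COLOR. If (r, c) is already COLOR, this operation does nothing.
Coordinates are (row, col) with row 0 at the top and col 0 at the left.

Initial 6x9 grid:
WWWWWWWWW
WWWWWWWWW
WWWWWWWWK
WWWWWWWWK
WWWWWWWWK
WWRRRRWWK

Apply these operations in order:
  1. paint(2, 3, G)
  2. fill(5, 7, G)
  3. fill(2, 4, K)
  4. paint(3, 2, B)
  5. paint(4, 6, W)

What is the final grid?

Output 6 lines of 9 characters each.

Answer: KKKKKKKKK
KKKKKKKKK
KKKKKKKKK
KKBKKKKKK
KKKKKKWKK
KKRRRRKKK

Derivation:
After op 1 paint(2,3,G):
WWWWWWWWW
WWWWWWWWW
WWWGWWWWK
WWWWWWWWK
WWWWWWWWK
WWRRRRWWK
After op 2 fill(5,7,G) [45 cells changed]:
GGGGGGGGG
GGGGGGGGG
GGGGGGGGK
GGGGGGGGK
GGGGGGGGK
GGRRRRGGK
After op 3 fill(2,4,K) [46 cells changed]:
KKKKKKKKK
KKKKKKKKK
KKKKKKKKK
KKKKKKKKK
KKKKKKKKK
KKRRRRKKK
After op 4 paint(3,2,B):
KKKKKKKKK
KKKKKKKKK
KKKKKKKKK
KKBKKKKKK
KKKKKKKKK
KKRRRRKKK
After op 5 paint(4,6,W):
KKKKKKKKK
KKKKKKKKK
KKKKKKKKK
KKBKKKKKK
KKKKKKWKK
KKRRRRKKK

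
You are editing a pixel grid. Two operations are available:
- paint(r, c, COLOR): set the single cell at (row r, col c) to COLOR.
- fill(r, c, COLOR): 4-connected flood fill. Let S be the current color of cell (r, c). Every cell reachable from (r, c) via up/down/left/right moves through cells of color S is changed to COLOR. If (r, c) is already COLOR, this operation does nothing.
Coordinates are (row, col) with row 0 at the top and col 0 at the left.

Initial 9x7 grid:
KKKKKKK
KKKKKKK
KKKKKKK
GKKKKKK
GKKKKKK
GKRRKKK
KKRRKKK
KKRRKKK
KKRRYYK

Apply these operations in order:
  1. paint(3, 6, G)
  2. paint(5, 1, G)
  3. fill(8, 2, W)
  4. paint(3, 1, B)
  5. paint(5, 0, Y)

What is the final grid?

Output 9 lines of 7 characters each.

Answer: KKKKKKK
KKKKKKK
KKKKKKK
GBKKKKG
GKKKKKK
YGWWKKK
KKWWKKK
KKWWKKK
KKWWYYK

Derivation:
After op 1 paint(3,6,G):
KKKKKKK
KKKKKKK
KKKKKKK
GKKKKKG
GKKKKKK
GKRRKKK
KKRRKKK
KKRRKKK
KKRRYYK
After op 2 paint(5,1,G):
KKKKKKK
KKKKKKK
KKKKKKK
GKKKKKG
GKKKKKK
GGRRKKK
KKRRKKK
KKRRKKK
KKRRYYK
After op 3 fill(8,2,W) [8 cells changed]:
KKKKKKK
KKKKKKK
KKKKKKK
GKKKKKG
GKKKKKK
GGWWKKK
KKWWKKK
KKWWKKK
KKWWYYK
After op 4 paint(3,1,B):
KKKKKKK
KKKKKKK
KKKKKKK
GBKKKKG
GKKKKKK
GGWWKKK
KKWWKKK
KKWWKKK
KKWWYYK
After op 5 paint(5,0,Y):
KKKKKKK
KKKKKKK
KKKKKKK
GBKKKKG
GKKKKKK
YGWWKKK
KKWWKKK
KKWWKKK
KKWWYYK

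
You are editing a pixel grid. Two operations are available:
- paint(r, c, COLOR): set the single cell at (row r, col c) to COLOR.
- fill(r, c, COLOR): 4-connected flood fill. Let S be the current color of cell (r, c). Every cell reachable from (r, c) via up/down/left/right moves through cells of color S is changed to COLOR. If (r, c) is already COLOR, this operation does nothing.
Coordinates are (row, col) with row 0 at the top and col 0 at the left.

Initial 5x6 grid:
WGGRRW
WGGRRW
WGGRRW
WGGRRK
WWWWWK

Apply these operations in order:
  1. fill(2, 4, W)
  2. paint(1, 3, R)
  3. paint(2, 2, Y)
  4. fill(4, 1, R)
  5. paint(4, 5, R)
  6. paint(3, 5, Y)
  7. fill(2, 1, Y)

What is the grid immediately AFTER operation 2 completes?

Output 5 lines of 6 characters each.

After op 1 fill(2,4,W) [8 cells changed]:
WGGWWW
WGGWWW
WGGWWW
WGGWWK
WWWWWK
After op 2 paint(1,3,R):
WGGWWW
WGGRWW
WGGWWW
WGGWWK
WWWWWK

Answer: WGGWWW
WGGRWW
WGGWWW
WGGWWK
WWWWWK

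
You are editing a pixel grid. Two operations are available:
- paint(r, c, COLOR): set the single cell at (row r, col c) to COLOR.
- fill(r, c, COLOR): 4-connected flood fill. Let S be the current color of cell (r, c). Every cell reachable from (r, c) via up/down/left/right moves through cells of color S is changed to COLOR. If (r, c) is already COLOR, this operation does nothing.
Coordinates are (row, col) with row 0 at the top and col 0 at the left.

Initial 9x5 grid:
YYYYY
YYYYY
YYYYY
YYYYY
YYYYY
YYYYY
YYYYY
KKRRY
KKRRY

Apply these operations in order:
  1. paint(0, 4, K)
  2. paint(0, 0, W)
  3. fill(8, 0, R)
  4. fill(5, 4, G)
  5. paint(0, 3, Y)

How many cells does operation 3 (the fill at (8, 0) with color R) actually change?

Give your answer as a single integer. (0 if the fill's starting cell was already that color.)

After op 1 paint(0,4,K):
YYYYK
YYYYY
YYYYY
YYYYY
YYYYY
YYYYY
YYYYY
KKRRY
KKRRY
After op 2 paint(0,0,W):
WYYYK
YYYYY
YYYYY
YYYYY
YYYYY
YYYYY
YYYYY
KKRRY
KKRRY
After op 3 fill(8,0,R) [4 cells changed]:
WYYYK
YYYYY
YYYYY
YYYYY
YYYYY
YYYYY
YYYYY
RRRRY
RRRRY

Answer: 4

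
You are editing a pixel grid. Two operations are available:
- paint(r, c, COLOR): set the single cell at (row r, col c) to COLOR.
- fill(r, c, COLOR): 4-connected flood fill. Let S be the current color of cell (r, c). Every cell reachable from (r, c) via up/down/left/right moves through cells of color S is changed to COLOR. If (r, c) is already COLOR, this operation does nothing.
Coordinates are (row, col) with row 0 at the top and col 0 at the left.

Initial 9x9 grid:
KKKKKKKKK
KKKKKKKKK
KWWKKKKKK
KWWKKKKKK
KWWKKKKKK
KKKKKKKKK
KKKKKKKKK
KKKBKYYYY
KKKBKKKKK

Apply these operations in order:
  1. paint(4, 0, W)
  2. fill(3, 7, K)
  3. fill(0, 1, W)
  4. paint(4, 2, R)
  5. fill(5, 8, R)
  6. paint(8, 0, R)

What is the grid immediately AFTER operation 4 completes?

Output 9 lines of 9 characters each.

After op 1 paint(4,0,W):
KKKKKKKKK
KKKKKKKKK
KWWKKKKKK
KWWKKKKKK
WWWKKKKKK
KKKKKKKKK
KKKKKKKKK
KKKBKYYYY
KKKBKKKKK
After op 2 fill(3,7,K) [0 cells changed]:
KKKKKKKKK
KKKKKKKKK
KWWKKKKKK
KWWKKKKKK
WWWKKKKKK
KKKKKKKKK
KKKKKKKKK
KKKBKYYYY
KKKBKKKKK
After op 3 fill(0,1,W) [68 cells changed]:
WWWWWWWWW
WWWWWWWWW
WWWWWWWWW
WWWWWWWWW
WWWWWWWWW
WWWWWWWWW
WWWWWWWWW
WWWBWYYYY
WWWBWWWWW
After op 4 paint(4,2,R):
WWWWWWWWW
WWWWWWWWW
WWWWWWWWW
WWWWWWWWW
WWRWWWWWW
WWWWWWWWW
WWWWWWWWW
WWWBWYYYY
WWWBWWWWW

Answer: WWWWWWWWW
WWWWWWWWW
WWWWWWWWW
WWWWWWWWW
WWRWWWWWW
WWWWWWWWW
WWWWWWWWW
WWWBWYYYY
WWWBWWWWW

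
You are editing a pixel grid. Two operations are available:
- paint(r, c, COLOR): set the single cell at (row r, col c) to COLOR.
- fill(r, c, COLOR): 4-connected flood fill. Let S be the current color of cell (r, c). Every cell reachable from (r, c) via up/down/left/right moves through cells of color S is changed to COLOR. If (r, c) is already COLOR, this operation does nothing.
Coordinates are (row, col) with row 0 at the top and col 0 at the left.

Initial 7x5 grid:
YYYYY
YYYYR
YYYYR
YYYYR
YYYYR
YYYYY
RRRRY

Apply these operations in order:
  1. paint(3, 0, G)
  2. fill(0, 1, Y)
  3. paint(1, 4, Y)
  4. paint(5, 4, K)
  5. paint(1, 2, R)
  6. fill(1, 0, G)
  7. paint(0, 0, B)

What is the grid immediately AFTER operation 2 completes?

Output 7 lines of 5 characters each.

After op 1 paint(3,0,G):
YYYYY
YYYYR
YYYYR
GYYYR
YYYYR
YYYYY
RRRRY
After op 2 fill(0,1,Y) [0 cells changed]:
YYYYY
YYYYR
YYYYR
GYYYR
YYYYR
YYYYY
RRRRY

Answer: YYYYY
YYYYR
YYYYR
GYYYR
YYYYR
YYYYY
RRRRY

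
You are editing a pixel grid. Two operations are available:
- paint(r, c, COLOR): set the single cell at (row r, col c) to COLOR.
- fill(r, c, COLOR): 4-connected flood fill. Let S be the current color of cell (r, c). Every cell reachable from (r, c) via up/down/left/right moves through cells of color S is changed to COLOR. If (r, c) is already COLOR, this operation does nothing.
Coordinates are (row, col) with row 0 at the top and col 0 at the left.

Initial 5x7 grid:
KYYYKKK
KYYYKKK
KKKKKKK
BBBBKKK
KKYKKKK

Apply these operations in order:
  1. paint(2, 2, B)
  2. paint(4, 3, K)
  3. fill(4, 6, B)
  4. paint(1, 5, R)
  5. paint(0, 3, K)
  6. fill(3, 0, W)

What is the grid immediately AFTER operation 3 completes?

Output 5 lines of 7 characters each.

Answer: KYYYBBB
KYYYBBB
KKBBBBB
BBBBBBB
KKYBBBB

Derivation:
After op 1 paint(2,2,B):
KYYYKKK
KYYYKKK
KKBKKKK
BBBBKKK
KKYKKKK
After op 2 paint(4,3,K):
KYYYKKK
KYYYKKK
KKBKKKK
BBBBKKK
KKYKKKK
After op 3 fill(4,6,B) [17 cells changed]:
KYYYBBB
KYYYBBB
KKBBBBB
BBBBBBB
KKYBBBB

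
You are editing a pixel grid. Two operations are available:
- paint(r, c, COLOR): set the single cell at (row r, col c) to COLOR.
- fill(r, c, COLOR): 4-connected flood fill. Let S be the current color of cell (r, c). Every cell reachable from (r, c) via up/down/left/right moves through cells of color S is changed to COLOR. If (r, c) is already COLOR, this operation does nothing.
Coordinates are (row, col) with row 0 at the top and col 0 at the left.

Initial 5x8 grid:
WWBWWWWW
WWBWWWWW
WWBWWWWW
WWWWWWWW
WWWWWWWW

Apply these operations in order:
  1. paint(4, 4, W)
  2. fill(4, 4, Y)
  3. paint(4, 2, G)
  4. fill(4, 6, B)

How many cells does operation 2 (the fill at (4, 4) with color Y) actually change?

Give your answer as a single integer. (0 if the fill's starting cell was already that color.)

After op 1 paint(4,4,W):
WWBWWWWW
WWBWWWWW
WWBWWWWW
WWWWWWWW
WWWWWWWW
After op 2 fill(4,4,Y) [37 cells changed]:
YYBYYYYY
YYBYYYYY
YYBYYYYY
YYYYYYYY
YYYYYYYY

Answer: 37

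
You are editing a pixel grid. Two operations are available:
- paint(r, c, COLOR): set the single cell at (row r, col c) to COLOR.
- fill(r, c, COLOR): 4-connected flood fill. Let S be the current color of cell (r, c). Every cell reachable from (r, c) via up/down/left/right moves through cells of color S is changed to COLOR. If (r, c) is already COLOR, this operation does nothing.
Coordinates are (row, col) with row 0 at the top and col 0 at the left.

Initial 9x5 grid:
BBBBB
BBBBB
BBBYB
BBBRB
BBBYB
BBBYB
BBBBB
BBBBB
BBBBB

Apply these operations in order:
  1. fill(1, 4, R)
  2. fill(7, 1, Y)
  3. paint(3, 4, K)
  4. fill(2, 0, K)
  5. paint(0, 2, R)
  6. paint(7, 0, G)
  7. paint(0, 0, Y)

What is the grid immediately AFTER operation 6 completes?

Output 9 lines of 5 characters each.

After op 1 fill(1,4,R) [41 cells changed]:
RRRRR
RRRRR
RRRYR
RRRRR
RRRYR
RRRYR
RRRRR
RRRRR
RRRRR
After op 2 fill(7,1,Y) [42 cells changed]:
YYYYY
YYYYY
YYYYY
YYYYY
YYYYY
YYYYY
YYYYY
YYYYY
YYYYY
After op 3 paint(3,4,K):
YYYYY
YYYYY
YYYYY
YYYYK
YYYYY
YYYYY
YYYYY
YYYYY
YYYYY
After op 4 fill(2,0,K) [44 cells changed]:
KKKKK
KKKKK
KKKKK
KKKKK
KKKKK
KKKKK
KKKKK
KKKKK
KKKKK
After op 5 paint(0,2,R):
KKRKK
KKKKK
KKKKK
KKKKK
KKKKK
KKKKK
KKKKK
KKKKK
KKKKK
After op 6 paint(7,0,G):
KKRKK
KKKKK
KKKKK
KKKKK
KKKKK
KKKKK
KKKKK
GKKKK
KKKKK

Answer: KKRKK
KKKKK
KKKKK
KKKKK
KKKKK
KKKKK
KKKKK
GKKKK
KKKKK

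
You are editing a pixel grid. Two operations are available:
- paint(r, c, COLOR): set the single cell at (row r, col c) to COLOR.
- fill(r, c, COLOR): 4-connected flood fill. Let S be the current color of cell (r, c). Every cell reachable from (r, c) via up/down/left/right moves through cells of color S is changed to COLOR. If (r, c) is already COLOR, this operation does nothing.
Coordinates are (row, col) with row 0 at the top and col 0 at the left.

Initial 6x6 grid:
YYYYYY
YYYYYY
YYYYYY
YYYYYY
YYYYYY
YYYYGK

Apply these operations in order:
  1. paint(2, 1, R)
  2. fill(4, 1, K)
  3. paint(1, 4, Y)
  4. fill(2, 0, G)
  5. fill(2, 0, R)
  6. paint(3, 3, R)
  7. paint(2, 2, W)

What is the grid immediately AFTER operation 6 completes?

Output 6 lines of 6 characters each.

After op 1 paint(2,1,R):
YYYYYY
YYYYYY
YRYYYY
YYYYYY
YYYYYY
YYYYGK
After op 2 fill(4,1,K) [33 cells changed]:
KKKKKK
KKKKKK
KRKKKK
KKKKKK
KKKKKK
KKKKGK
After op 3 paint(1,4,Y):
KKKKKK
KKKKYK
KRKKKK
KKKKKK
KKKKKK
KKKKGK
After op 4 fill(2,0,G) [33 cells changed]:
GGGGGG
GGGGYG
GRGGGG
GGGGGG
GGGGGG
GGGGGG
After op 5 fill(2,0,R) [34 cells changed]:
RRRRRR
RRRRYR
RRRRRR
RRRRRR
RRRRRR
RRRRRR
After op 6 paint(3,3,R):
RRRRRR
RRRRYR
RRRRRR
RRRRRR
RRRRRR
RRRRRR

Answer: RRRRRR
RRRRYR
RRRRRR
RRRRRR
RRRRRR
RRRRRR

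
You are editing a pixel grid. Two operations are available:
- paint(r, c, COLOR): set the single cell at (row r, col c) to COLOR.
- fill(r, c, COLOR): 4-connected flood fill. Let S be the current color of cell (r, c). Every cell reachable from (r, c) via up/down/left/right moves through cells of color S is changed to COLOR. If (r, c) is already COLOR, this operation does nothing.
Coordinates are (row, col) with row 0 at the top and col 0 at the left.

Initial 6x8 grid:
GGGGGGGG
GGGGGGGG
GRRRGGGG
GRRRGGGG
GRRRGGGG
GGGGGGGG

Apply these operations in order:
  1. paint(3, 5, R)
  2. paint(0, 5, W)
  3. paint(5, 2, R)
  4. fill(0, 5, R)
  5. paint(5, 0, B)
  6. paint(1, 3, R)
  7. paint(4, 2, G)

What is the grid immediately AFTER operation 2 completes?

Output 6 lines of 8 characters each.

After op 1 paint(3,5,R):
GGGGGGGG
GGGGGGGG
GRRRGGGG
GRRRGRGG
GRRRGGGG
GGGGGGGG
After op 2 paint(0,5,W):
GGGGGWGG
GGGGGGGG
GRRRGGGG
GRRRGRGG
GRRRGGGG
GGGGGGGG

Answer: GGGGGWGG
GGGGGGGG
GRRRGGGG
GRRRGRGG
GRRRGGGG
GGGGGGGG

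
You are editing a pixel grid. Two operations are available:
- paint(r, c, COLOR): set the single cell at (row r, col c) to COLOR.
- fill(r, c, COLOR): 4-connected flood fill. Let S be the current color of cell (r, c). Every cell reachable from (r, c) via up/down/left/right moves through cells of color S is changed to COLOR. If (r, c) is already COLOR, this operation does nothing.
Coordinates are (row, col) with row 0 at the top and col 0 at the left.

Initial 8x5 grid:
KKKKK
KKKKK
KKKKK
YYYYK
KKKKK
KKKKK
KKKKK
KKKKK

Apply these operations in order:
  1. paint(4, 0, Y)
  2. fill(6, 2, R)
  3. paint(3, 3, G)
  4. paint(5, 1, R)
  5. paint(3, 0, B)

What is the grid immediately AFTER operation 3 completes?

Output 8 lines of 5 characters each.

Answer: RRRRR
RRRRR
RRRRR
YYYGR
YRRRR
RRRRR
RRRRR
RRRRR

Derivation:
After op 1 paint(4,0,Y):
KKKKK
KKKKK
KKKKK
YYYYK
YKKKK
KKKKK
KKKKK
KKKKK
After op 2 fill(6,2,R) [35 cells changed]:
RRRRR
RRRRR
RRRRR
YYYYR
YRRRR
RRRRR
RRRRR
RRRRR
After op 3 paint(3,3,G):
RRRRR
RRRRR
RRRRR
YYYGR
YRRRR
RRRRR
RRRRR
RRRRR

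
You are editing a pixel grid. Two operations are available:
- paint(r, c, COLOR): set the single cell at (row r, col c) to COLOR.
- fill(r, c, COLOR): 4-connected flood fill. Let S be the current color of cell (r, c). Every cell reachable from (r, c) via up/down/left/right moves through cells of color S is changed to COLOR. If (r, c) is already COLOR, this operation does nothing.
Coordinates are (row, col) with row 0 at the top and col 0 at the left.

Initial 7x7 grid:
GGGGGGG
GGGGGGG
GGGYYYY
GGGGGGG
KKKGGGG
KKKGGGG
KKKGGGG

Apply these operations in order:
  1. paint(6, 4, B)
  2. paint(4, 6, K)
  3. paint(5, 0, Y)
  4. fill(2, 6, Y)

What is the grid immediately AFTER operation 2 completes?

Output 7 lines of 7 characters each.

After op 1 paint(6,4,B):
GGGGGGG
GGGGGGG
GGGYYYY
GGGGGGG
KKKGGGG
KKKGGGG
KKKGBGG
After op 2 paint(4,6,K):
GGGGGGG
GGGGGGG
GGGYYYY
GGGGGGG
KKKGGGK
KKKGGGG
KKKGBGG

Answer: GGGGGGG
GGGGGGG
GGGYYYY
GGGGGGG
KKKGGGK
KKKGGGG
KKKGBGG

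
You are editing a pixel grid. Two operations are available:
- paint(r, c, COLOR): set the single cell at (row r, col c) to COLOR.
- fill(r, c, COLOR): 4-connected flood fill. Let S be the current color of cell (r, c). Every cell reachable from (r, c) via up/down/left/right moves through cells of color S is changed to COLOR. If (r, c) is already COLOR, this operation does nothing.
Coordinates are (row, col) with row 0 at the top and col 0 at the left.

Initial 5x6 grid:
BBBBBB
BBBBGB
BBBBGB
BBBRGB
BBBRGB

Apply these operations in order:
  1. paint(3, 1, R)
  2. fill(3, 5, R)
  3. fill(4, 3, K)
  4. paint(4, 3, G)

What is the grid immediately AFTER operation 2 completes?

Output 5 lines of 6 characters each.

Answer: RRRRRR
RRRRGR
RRRRGR
RRRRGR
RRRRGR

Derivation:
After op 1 paint(3,1,R):
BBBBBB
BBBBGB
BBBBGB
BRBRGB
BBBRGB
After op 2 fill(3,5,R) [23 cells changed]:
RRRRRR
RRRRGR
RRRRGR
RRRRGR
RRRRGR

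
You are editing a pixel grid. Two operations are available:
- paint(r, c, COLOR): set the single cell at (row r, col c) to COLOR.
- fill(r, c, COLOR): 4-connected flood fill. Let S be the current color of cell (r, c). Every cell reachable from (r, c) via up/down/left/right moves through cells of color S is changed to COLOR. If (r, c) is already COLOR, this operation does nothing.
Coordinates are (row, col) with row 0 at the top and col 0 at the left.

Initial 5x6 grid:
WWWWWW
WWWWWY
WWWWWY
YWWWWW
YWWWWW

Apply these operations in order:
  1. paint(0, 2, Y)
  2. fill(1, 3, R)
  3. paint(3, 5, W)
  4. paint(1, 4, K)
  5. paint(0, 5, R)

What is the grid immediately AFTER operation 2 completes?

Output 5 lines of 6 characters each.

After op 1 paint(0,2,Y):
WWYWWW
WWWWWY
WWWWWY
YWWWWW
YWWWWW
After op 2 fill(1,3,R) [25 cells changed]:
RRYRRR
RRRRRY
RRRRRY
YRRRRR
YRRRRR

Answer: RRYRRR
RRRRRY
RRRRRY
YRRRRR
YRRRRR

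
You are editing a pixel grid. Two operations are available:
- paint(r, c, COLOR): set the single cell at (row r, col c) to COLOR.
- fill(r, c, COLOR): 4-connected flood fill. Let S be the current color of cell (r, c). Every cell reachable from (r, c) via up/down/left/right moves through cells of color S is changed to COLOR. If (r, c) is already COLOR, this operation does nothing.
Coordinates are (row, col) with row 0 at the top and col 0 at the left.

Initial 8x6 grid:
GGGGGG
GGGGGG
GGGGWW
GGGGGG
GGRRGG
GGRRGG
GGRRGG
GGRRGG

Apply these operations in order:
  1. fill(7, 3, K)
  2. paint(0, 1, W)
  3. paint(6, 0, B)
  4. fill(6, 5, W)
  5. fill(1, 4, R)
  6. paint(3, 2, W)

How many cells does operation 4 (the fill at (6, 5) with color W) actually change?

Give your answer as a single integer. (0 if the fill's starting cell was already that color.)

After op 1 fill(7,3,K) [8 cells changed]:
GGGGGG
GGGGGG
GGGGWW
GGGGGG
GGKKGG
GGKKGG
GGKKGG
GGKKGG
After op 2 paint(0,1,W):
GWGGGG
GGGGGG
GGGGWW
GGGGGG
GGKKGG
GGKKGG
GGKKGG
GGKKGG
After op 3 paint(6,0,B):
GWGGGG
GGGGGG
GGGGWW
GGGGGG
GGKKGG
GGKKGG
BGKKGG
GGKKGG
After op 4 fill(6,5,W) [36 cells changed]:
WWWWWW
WWWWWW
WWWWWW
WWWWWW
WWKKWW
WWKKWW
BWKKWW
WWKKWW

Answer: 36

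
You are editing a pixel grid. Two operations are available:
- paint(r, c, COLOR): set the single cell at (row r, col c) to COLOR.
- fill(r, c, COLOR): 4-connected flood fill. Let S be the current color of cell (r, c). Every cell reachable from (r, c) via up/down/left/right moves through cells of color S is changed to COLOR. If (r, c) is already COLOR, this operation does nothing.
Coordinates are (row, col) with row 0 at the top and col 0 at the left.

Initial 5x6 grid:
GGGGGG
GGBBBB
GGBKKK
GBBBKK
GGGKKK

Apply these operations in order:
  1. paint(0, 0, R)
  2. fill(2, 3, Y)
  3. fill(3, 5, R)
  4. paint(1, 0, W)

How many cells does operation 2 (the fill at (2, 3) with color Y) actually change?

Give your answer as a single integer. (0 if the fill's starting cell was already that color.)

After op 1 paint(0,0,R):
RGGGGG
GGBBBB
GGBKKK
GBBBKK
GGGKKK
After op 2 fill(2,3,Y) [8 cells changed]:
RGGGGG
GGBBBB
GGBYYY
GBBBYY
GGGYYY

Answer: 8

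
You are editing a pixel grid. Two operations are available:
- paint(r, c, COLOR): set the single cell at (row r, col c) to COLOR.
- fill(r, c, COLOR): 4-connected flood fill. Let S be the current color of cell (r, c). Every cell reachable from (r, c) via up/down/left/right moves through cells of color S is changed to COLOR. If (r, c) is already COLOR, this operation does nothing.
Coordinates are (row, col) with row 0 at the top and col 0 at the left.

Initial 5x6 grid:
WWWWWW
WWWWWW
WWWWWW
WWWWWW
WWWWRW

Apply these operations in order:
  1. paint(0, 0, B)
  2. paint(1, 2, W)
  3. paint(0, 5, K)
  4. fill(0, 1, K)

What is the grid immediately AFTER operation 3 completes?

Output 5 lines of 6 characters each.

After op 1 paint(0,0,B):
BWWWWW
WWWWWW
WWWWWW
WWWWWW
WWWWRW
After op 2 paint(1,2,W):
BWWWWW
WWWWWW
WWWWWW
WWWWWW
WWWWRW
After op 3 paint(0,5,K):
BWWWWK
WWWWWW
WWWWWW
WWWWWW
WWWWRW

Answer: BWWWWK
WWWWWW
WWWWWW
WWWWWW
WWWWRW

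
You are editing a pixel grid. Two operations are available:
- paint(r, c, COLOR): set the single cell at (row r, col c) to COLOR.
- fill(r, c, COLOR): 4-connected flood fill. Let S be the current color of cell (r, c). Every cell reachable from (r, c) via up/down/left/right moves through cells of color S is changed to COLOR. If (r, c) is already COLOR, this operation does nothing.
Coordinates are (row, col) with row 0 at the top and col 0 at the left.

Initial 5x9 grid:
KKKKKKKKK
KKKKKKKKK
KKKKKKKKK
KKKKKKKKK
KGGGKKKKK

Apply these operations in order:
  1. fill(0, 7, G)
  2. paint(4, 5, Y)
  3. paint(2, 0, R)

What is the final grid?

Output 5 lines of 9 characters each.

Answer: GGGGGGGGG
GGGGGGGGG
RGGGGGGGG
GGGGGGGGG
GGGGGYGGG

Derivation:
After op 1 fill(0,7,G) [42 cells changed]:
GGGGGGGGG
GGGGGGGGG
GGGGGGGGG
GGGGGGGGG
GGGGGGGGG
After op 2 paint(4,5,Y):
GGGGGGGGG
GGGGGGGGG
GGGGGGGGG
GGGGGGGGG
GGGGGYGGG
After op 3 paint(2,0,R):
GGGGGGGGG
GGGGGGGGG
RGGGGGGGG
GGGGGGGGG
GGGGGYGGG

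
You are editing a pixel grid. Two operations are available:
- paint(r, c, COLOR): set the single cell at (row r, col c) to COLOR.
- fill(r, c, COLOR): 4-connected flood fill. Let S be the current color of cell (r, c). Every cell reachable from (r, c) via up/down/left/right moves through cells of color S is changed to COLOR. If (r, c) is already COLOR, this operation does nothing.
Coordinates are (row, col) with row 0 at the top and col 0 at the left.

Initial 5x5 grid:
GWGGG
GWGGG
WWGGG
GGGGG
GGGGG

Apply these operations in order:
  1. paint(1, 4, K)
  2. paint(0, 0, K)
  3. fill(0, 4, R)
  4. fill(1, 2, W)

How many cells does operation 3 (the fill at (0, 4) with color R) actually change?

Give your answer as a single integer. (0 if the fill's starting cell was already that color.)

After op 1 paint(1,4,K):
GWGGG
GWGGK
WWGGG
GGGGG
GGGGG
After op 2 paint(0,0,K):
KWGGG
GWGGK
WWGGG
GGGGG
GGGGG
After op 3 fill(0,4,R) [18 cells changed]:
KWRRR
GWRRK
WWRRR
RRRRR
RRRRR

Answer: 18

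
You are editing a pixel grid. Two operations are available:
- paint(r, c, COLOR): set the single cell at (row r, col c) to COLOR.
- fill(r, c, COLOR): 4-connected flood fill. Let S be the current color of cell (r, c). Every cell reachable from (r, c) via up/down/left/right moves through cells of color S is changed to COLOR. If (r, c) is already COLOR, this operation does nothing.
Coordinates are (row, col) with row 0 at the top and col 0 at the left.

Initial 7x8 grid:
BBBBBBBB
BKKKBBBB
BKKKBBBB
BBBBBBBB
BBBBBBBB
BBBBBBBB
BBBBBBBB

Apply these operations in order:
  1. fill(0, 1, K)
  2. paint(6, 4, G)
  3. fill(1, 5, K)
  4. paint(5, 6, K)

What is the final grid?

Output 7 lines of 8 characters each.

Answer: KKKKKKKK
KKKKKKKK
KKKKKKKK
KKKKKKKK
KKKKKKKK
KKKKKKKK
KKKKGKKK

Derivation:
After op 1 fill(0,1,K) [50 cells changed]:
KKKKKKKK
KKKKKKKK
KKKKKKKK
KKKKKKKK
KKKKKKKK
KKKKKKKK
KKKKKKKK
After op 2 paint(6,4,G):
KKKKKKKK
KKKKKKKK
KKKKKKKK
KKKKKKKK
KKKKKKKK
KKKKKKKK
KKKKGKKK
After op 3 fill(1,5,K) [0 cells changed]:
KKKKKKKK
KKKKKKKK
KKKKKKKK
KKKKKKKK
KKKKKKKK
KKKKKKKK
KKKKGKKK
After op 4 paint(5,6,K):
KKKKKKKK
KKKKKKKK
KKKKKKKK
KKKKKKKK
KKKKKKKK
KKKKKKKK
KKKKGKKK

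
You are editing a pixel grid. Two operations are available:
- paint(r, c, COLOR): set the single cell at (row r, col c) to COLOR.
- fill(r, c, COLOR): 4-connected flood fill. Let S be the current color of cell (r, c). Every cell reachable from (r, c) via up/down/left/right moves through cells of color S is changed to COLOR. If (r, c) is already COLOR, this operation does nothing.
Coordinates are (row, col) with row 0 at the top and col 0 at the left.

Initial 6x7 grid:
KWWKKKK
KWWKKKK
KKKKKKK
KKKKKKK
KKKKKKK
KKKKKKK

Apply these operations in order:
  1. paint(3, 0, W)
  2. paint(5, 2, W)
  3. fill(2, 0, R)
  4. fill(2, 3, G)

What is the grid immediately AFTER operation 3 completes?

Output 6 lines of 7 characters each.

Answer: RWWRRRR
RWWRRRR
RRRRRRR
WRRRRRR
RRRRRRR
RRWRRRR

Derivation:
After op 1 paint(3,0,W):
KWWKKKK
KWWKKKK
KKKKKKK
WKKKKKK
KKKKKKK
KKKKKKK
After op 2 paint(5,2,W):
KWWKKKK
KWWKKKK
KKKKKKK
WKKKKKK
KKKKKKK
KKWKKKK
After op 3 fill(2,0,R) [36 cells changed]:
RWWRRRR
RWWRRRR
RRRRRRR
WRRRRRR
RRRRRRR
RRWRRRR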